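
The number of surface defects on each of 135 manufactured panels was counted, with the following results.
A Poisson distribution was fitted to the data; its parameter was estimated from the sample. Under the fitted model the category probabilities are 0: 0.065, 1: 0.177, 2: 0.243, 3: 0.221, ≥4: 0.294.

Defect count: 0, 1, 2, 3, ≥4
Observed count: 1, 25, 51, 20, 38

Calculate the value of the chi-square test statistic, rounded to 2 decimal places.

20.35

Expected counts E_i = n·p_i: 135×0.065 = 8.775, 135×0.177 = 23.895, 135×0.243 = 32.805, 135×0.221 = 29.835, 135×0.294 = 39.69.
cat         O        E   (O−E)²/E
0           1    8.775      6.889
1          25   23.895      0.051
2          51   32.805     10.092
3          20   29.835      3.242
≥4         38    39.69      0.072
Sum = 20.35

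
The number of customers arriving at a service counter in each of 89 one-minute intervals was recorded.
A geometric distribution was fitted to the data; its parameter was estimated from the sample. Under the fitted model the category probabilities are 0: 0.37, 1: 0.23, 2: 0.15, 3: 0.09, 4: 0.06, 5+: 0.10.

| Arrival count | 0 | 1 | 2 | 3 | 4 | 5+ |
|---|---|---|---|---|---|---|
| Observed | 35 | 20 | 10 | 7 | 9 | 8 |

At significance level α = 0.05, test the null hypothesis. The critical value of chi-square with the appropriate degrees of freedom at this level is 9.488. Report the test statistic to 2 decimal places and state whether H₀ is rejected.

Expected counts E_i = n·p_i: 89×0.37 = 32.93, 89×0.23 = 20.47, 89×0.15 = 13.35, 89×0.09 = 8.01, 89×0.06 = 5.34, 89×0.10 = 8.9.
χ² = (35−32.93)²/32.93 + (20−20.47)²/20.47 + (10−13.35)²/13.35 + (7−8.01)²/8.01 + (9−5.34)²/5.34 + (8−8.9)²/8.9
   = 0.130 + 0.011 + 0.841 + 0.127 + 2.509 + 0.091
Sum = 3.71
df = 4. Since 3.71 < 9.488, we do not reject H₀.

3.71; do not reject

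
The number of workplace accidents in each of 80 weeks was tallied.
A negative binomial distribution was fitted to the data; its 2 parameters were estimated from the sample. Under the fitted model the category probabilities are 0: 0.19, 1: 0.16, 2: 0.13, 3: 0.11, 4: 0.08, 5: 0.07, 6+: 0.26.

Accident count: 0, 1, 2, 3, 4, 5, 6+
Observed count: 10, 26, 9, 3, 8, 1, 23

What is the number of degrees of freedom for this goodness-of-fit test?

4

There are k = 7 categories and 2 parameters estimated from the data, so df = 7 − 1 − 2 = 4.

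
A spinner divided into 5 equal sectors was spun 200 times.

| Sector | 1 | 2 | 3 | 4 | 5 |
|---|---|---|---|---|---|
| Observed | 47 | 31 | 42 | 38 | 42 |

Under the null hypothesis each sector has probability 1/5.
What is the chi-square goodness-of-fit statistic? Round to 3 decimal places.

Expected count for each of the 5 categories: 200/5 = 40.
1: (47 − 40)²/40 = 49/40 = 1.2250
2: (31 − 40)²/40 = 81/40 = 2.0250
3: (42 − 40)²/40 = 4/40 = 0.1000
4: (38 − 40)²/40 = 4/40 = 0.1000
5: (42 − 40)²/40 = 4/40 = 0.1000
Sum = 3.550

3.550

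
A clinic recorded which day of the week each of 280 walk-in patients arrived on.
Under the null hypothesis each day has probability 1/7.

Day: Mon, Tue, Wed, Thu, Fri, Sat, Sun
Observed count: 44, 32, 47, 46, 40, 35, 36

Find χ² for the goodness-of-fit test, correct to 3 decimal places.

5.150

Expected count for each of the 7 categories: 280/7 = 40.
χ² = (44−40)²/40 + (32−40)²/40 + (47−40)²/40 + (46−40)²/40 + (40−40)²/40 + (35−40)²/40 + (36−40)²/40
   = 0.4000 + 1.6000 + 1.2250 + 0.9000 + 0.0000 + 0.6250 + 0.4000
Sum = 5.150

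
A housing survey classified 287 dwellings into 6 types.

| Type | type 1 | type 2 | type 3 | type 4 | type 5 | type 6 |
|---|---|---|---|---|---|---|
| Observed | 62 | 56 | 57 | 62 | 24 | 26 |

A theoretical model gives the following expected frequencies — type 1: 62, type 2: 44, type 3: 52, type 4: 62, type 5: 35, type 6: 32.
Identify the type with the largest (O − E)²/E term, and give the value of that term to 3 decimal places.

χ² = (62−62)²/62 + (56−44)²/44 + (57−52)²/52 + (62−62)²/62 + (24−35)²/35 + (26−32)²/32
   = 0.0000 + 3.2727 + 0.4808 + 0.0000 + 3.4571 + 1.1250
The largest term is for type 5: 3.457.

type 5, 3.457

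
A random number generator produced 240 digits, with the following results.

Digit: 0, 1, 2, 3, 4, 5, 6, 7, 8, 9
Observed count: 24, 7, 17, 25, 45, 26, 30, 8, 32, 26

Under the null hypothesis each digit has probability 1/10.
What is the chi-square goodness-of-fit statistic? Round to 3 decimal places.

Under H₀ each category has probability 1/10, so each expected count is 240/10 = 24.
χ² = (24−24)²/24 + (7−24)²/24 + (17−24)²/24 + (25−24)²/24 + (45−24)²/24 + (26−24)²/24 + (30−24)²/24 + (8−24)²/24 + (32−24)²/24 + (26−24)²/24
   = 0.0000 + 12.0417 + 2.0417 + 0.0417 + 18.3750 + 0.1667 + 1.5000 + 10.6667 + 2.6667 + 0.1667
Sum = 47.667

47.667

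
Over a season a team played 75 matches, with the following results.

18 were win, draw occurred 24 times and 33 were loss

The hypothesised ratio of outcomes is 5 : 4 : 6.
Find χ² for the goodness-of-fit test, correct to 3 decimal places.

Ratio total = 15. Expected counts: 75×5/15 = 25, 75×4/15 = 20, 75×6/15 = 30.
χ² = (18−25)²/25 + (24−20)²/20 + (33−30)²/30
   = 1.9600 + 0.8000 + 0.3000
Sum = 3.060

3.060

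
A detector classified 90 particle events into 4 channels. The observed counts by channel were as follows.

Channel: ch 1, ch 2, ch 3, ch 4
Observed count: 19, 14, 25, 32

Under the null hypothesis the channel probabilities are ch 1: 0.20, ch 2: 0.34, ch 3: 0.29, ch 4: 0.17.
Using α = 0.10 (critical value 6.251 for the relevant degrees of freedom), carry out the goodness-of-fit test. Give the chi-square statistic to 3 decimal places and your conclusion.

27.335; reject

Expected counts E_i = n·p_i: 90×0.20 = 18, 90×0.34 = 30.6, 90×0.29 = 26.1, 90×0.17 = 15.3.
cat         O        E   (O−E)²/E
ch 1       19       18     0.0556
ch 2       14     30.6     9.0052
ch 3       25     26.1     0.0464
ch 4       32     15.3    18.2281
Sum = 27.335
df = 3. Since 27.335 > 6.251, we reject H₀.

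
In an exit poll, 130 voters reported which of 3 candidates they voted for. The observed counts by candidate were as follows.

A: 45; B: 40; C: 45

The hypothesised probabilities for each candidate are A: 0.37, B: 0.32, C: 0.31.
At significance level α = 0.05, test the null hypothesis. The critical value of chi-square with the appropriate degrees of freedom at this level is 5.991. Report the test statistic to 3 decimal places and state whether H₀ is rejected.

Expected counts E_i = n·p_i: 130×0.37 = 48.1, 130×0.32 = 41.6, 130×0.31 = 40.3.
χ² = (45−48.1)²/48.1 + (40−41.6)²/41.6 + (45−40.3)²/40.3
   = 0.1998 + 0.0615 + 0.5481
Sum = 0.809
df = 2. Since 0.809 < 5.991, we do not reject H₀.

0.809; do not reject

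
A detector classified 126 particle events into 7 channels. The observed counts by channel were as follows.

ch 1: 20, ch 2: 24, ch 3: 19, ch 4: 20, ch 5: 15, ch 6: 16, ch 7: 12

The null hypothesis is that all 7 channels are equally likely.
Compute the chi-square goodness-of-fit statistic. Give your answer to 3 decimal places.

Expected count for each of the 7 categories: 126/7 = 18.
χ² = (20−18)²/18 + (24−18)²/18 + (19−18)²/18 + (20−18)²/18 + (15−18)²/18 + (16−18)²/18 + (12−18)²/18
   = 0.2222 + 2.0000 + 0.0556 + 0.2222 + 0.5000 + 0.2222 + 2.0000
Sum = 5.222

5.222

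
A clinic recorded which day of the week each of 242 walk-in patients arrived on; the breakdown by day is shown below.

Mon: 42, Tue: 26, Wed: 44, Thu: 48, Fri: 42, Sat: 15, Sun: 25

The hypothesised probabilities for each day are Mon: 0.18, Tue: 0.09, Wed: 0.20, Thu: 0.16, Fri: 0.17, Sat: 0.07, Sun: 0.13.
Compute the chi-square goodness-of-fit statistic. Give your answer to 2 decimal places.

Expected counts E_i = n·p_i: 242×0.18 = 43.56, 242×0.09 = 21.78, 242×0.20 = 48.4, 242×0.16 = 38.72, 242×0.17 = 41.14, 242×0.07 = 16.94, 242×0.13 = 31.46.
χ² = (42−43.56)²/43.56 + (26−21.78)²/21.78 + (44−48.4)²/48.4 + (48−38.72)²/38.72 + (42−41.14)²/41.14 + (15−16.94)²/16.94 + (25−31.46)²/31.46
   = 0.056 + 0.818 + 0.400 + 2.224 + 0.018 + 0.222 + 1.326
Sum = 5.06

5.06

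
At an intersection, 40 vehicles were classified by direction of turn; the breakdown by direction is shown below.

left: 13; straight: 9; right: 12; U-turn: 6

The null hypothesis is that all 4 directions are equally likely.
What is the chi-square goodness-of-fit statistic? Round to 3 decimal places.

3.000

Expected count for each of the 4 categories: 40/4 = 10.
left: (13 − 10)²/10 = 9/10 = 0.9000
straight: (9 − 10)²/10 = 1/10 = 0.1000
right: (12 − 10)²/10 = 4/10 = 0.4000
U-turn: (6 − 10)²/10 = 16/10 = 1.6000
Sum = 3.000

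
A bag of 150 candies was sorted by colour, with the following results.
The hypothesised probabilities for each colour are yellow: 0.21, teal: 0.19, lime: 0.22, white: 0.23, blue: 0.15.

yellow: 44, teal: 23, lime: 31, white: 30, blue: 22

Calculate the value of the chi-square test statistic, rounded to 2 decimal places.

Expected counts E_i = n·p_i: 150×0.21 = 31.5, 150×0.19 = 28.5, 150×0.22 = 33, 150×0.23 = 34.5, 150×0.15 = 22.5.
cat         O        E   (O−E)²/E
yellow     44     31.5      4.960
teal       23     28.5      1.061
lime       31       33      0.121
white      30     34.5      0.587
blue       22     22.5      0.011
Sum = 6.74

6.74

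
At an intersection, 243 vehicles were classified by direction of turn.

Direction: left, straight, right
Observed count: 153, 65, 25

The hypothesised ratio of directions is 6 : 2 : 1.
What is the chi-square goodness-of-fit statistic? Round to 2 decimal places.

2.89

Ratio total = 9. Expected counts: 243×6/9 = 162, 243×2/9 = 54, 243×1/9 = 27.
left: (153 − 162)²/162 = 81/162 = 0.500
straight: (65 − 54)²/54 = 121/54 = 2.241
right: (25 − 27)²/27 = 4/27 = 0.148
Sum = 2.89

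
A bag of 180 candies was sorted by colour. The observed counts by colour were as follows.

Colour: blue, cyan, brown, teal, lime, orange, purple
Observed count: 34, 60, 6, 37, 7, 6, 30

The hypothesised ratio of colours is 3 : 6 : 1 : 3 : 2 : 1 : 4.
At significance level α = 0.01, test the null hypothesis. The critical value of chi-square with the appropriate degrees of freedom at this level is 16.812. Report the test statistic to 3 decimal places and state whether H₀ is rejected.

15.907; do not reject

Ratio total = 20. Expected counts: 180×3/20 = 27, 180×6/20 = 54, 180×1/20 = 9, 180×3/20 = 27, 180×2/20 = 18, 180×1/20 = 9, 180×4/20 = 36.
cat         O        E   (O−E)²/E
blue       34       27     1.8148
cyan       60       54     0.6667
brown       6        9     1.0000
teal       37       27     3.7037
lime        7       18     6.7222
orange      6        9     1.0000
purple     30       36     1.0000
Sum = 15.907
df = 6. Since 15.907 < 16.812, we do not reject H₀.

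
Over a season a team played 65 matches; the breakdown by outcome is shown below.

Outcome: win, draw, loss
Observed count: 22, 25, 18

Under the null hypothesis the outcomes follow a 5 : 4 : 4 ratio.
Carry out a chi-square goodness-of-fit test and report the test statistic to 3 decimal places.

1.810

Ratio total = 13. Expected counts: 65×5/13 = 25, 65×4/13 = 20, 65×4/13 = 20.
cat         O        E   (O−E)²/E
win        22       25     0.3600
draw       25       20     1.2500
loss       18       20     0.2000
Sum = 1.810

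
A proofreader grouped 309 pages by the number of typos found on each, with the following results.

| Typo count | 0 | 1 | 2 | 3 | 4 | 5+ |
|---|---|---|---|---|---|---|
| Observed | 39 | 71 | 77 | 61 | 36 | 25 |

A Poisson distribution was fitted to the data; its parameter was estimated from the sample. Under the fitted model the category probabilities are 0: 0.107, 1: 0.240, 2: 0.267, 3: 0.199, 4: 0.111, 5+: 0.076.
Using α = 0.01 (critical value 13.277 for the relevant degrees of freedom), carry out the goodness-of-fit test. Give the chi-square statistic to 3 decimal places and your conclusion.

Expected counts E_i = n·p_i: 309×0.107 = 33.063, 309×0.240 = 74.16, 309×0.267 = 82.503, 309×0.199 = 61.491, 309×0.111 = 34.299, 309×0.076 = 23.484.
0: (39 − 33.063)²/33.063 = 35.247969/33.063 = 1.0661
1: (71 − 74.16)²/74.16 = 9.9856/74.16 = 0.1346
2: (77 − 82.503)²/82.503 = 30.283009/82.503 = 0.3671
3: (61 − 61.491)²/61.491 = 0.241081/61.491 = 0.0039
4: (36 − 34.299)²/34.299 = 2.893401/34.299 = 0.0844
5+: (25 − 23.484)²/23.484 = 2.298256/23.484 = 0.0979
Sum = 1.754
df = 4. Since 1.754 < 13.277, we do not reject H₀.

1.754; do not reject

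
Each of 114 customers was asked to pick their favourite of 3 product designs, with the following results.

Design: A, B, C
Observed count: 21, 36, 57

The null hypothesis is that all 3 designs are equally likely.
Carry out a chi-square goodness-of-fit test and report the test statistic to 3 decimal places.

17.211

Expected count for each of the 3 categories: 114/3 = 38.
cat         O        E   (O−E)²/E
A          21       38     7.6053
B          36       38     0.1053
C          57       38     9.5000
Sum = 17.211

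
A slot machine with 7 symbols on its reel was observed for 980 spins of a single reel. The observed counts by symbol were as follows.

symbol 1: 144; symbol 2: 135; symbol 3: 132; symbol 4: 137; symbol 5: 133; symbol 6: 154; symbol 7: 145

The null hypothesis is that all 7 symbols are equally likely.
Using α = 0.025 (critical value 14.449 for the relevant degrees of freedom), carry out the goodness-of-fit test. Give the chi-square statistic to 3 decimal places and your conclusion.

Expected count for each of the 7 categories: 980/7 = 140.
symbol 1: (144 − 140)²/140 = 16/140 = 0.1143
symbol 2: (135 − 140)²/140 = 25/140 = 0.1786
symbol 3: (132 − 140)²/140 = 64/140 = 0.4571
symbol 4: (137 − 140)²/140 = 9/140 = 0.0643
symbol 5: (133 − 140)²/140 = 49/140 = 0.3500
symbol 6: (154 − 140)²/140 = 196/140 = 1.4000
symbol 7: (145 − 140)²/140 = 25/140 = 0.1786
Sum = 2.743
df = 6. Since 2.743 < 14.449, we do not reject H₀.

2.743; do not reject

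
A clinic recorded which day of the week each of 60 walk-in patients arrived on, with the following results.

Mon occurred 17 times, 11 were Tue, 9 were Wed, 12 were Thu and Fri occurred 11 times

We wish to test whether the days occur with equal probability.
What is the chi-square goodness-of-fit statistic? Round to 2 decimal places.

Expected count for each of the 5 categories: 60/5 = 12.
χ² = (17−12)²/12 + (11−12)²/12 + (9−12)²/12 + (12−12)²/12 + (11−12)²/12
   = 2.083 + 0.083 + 0.750 + 0.000 + 0.083
Sum = 3.00

3.00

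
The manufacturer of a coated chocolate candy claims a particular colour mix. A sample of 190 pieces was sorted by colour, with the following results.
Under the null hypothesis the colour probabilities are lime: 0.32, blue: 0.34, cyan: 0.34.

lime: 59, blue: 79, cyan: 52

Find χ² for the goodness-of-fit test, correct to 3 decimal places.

Expected counts E_i = n·p_i: 190×0.32 = 60.8, 190×0.34 = 64.6, 190×0.34 = 64.6.
cat         O        E   (O−E)²/E
lime       59     60.8     0.0533
blue       79     64.6     3.2099
cyan       52     64.6     2.4576
Sum = 5.721

5.721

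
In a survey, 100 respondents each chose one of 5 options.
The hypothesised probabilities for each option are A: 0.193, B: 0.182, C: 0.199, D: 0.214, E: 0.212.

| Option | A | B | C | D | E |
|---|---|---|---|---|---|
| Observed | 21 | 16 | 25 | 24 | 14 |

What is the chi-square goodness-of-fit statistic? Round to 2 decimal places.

Expected counts E_i = n·p_i: 100×0.193 = 19.3, 100×0.182 = 18.2, 100×0.199 = 19.9, 100×0.214 = 21.4, 100×0.212 = 21.2.
χ² = (21−19.3)²/19.3 + (16−18.2)²/18.2 + (25−19.9)²/19.9 + (24−21.4)²/21.4 + (14−21.2)²/21.2
   = 0.150 + 0.266 + 1.307 + 0.316 + 2.445
Sum = 4.48

4.48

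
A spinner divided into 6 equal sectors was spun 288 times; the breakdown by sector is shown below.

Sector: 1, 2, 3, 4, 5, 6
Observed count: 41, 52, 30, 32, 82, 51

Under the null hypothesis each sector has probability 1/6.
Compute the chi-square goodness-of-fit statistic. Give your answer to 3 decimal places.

Expected count for each of the 6 categories: 288/6 = 48.
1: (41 − 48)²/48 = 49/48 = 1.0208
2: (52 − 48)²/48 = 16/48 = 0.3333
3: (30 − 48)²/48 = 324/48 = 6.7500
4: (32 − 48)²/48 = 256/48 = 5.3333
5: (82 − 48)²/48 = 1156/48 = 24.0833
6: (51 − 48)²/48 = 9/48 = 0.1875
Sum = 37.708

37.708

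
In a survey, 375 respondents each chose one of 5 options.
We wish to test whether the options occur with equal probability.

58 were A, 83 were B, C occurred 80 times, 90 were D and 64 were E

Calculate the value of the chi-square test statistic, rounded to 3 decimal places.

9.653

Expected count for each of the 5 categories: 375/5 = 75.
A: (58 − 75)²/75 = 289/75 = 3.8533
B: (83 − 75)²/75 = 64/75 = 0.8533
C: (80 − 75)²/75 = 25/75 = 0.3333
D: (90 − 75)²/75 = 225/75 = 3.0000
E: (64 − 75)²/75 = 121/75 = 1.6133
Sum = 9.653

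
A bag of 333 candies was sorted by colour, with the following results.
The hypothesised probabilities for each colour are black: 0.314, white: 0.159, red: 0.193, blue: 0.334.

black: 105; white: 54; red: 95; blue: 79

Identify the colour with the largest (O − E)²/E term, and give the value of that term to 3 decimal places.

Expected counts E_i = n·p_i: 333×0.314 = 104.562, 333×0.159 = 52.947, 333×0.193 = 64.269, 333×0.334 = 111.222.
black: (105 − 104.562)²/104.562 = 0.191844/104.562 = 0.0018
white: (54 − 52.947)²/52.947 = 1.108809/52.947 = 0.0209
red: (95 − 64.269)²/64.269 = 944.394361/64.269 = 14.6944
blue: (79 − 111.222)²/111.222 = 1038.257284/111.222 = 9.3350
The largest term is for red: 14.694.

red, 14.694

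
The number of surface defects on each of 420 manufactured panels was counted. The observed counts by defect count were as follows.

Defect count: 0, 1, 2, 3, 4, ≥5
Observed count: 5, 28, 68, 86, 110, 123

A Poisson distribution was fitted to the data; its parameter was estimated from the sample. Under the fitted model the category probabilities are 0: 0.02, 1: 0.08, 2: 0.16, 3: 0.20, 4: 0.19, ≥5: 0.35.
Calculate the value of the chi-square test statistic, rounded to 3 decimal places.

17.714

Expected counts E_i = n·p_i: 420×0.02 = 8.4, 420×0.08 = 33.6, 420×0.16 = 67.2, 420×0.20 = 84, 420×0.19 = 79.8, 420×0.35 = 147.
0: (5 − 8.4)²/8.4 = 11.56/8.4 = 1.3762
1: (28 − 33.6)²/33.6 = 31.36/33.6 = 0.9333
2: (68 − 67.2)²/67.2 = 0.64/67.2 = 0.0095
3: (86 − 84)²/84 = 4/84 = 0.0476
4: (110 − 79.8)²/79.8 = 912.04/79.8 = 11.4291
≥5: (123 − 147)²/147 = 576/147 = 3.9184
Sum = 17.714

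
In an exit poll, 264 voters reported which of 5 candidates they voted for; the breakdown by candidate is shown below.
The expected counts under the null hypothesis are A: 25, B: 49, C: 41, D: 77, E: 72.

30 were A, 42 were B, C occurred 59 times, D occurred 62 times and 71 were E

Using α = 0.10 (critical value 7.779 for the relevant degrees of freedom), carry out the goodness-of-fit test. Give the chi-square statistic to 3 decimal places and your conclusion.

A: (30 − 25)²/25 = 25/25 = 1.0000
B: (42 − 49)²/49 = 49/49 = 1.0000
C: (59 − 41)²/41 = 324/41 = 7.9024
D: (62 − 77)²/77 = 225/77 = 2.9221
E: (71 − 72)²/72 = 1/72 = 0.0139
Sum = 12.838
df = 4. Since 12.838 > 7.779, we reject H₀.

12.838; reject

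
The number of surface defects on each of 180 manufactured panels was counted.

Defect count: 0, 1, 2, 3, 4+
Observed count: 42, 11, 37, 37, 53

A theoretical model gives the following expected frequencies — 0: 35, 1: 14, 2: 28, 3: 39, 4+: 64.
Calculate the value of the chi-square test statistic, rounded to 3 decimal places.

0: (42 − 35)²/35 = 49/35 = 1.4000
1: (11 − 14)²/14 = 9/14 = 0.6429
2: (37 − 28)²/28 = 81/28 = 2.8929
3: (37 − 39)²/39 = 4/39 = 0.1026
4+: (53 − 64)²/64 = 121/64 = 1.8906
Sum = 6.929

6.929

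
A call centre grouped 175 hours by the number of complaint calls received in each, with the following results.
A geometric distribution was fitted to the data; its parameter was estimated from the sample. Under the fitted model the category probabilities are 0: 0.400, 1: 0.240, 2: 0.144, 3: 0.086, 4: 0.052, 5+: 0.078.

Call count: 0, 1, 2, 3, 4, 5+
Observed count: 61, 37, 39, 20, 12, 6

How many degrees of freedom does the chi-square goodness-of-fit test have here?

4

There are k = 6 categories and 1 parameter estimated from the data, so df = 6 − 1 − 1 = 4.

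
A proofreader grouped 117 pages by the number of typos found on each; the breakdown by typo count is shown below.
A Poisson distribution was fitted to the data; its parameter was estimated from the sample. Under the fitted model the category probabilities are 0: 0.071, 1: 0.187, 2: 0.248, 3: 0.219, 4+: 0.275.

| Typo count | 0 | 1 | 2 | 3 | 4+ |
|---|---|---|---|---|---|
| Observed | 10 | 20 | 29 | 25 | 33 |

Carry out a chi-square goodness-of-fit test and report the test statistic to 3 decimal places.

0.543

Expected counts E_i = n·p_i: 117×0.071 = 8.307, 117×0.187 = 21.879, 117×0.248 = 29.016, 117×0.219 = 25.623, 117×0.275 = 32.175.
0: (10 − 8.307)²/8.307 = 2.866249/8.307 = 0.3450
1: (20 − 21.879)²/21.879 = 3.530641/21.879 = 0.1614
2: (29 − 29.016)²/29.016 = 0.000256/29.016 = 0.0000
3: (25 − 25.623)²/25.623 = 0.388129/25.623 = 0.0151
4+: (33 − 32.175)²/32.175 = 0.680625/32.175 = 0.0212
Sum = 0.543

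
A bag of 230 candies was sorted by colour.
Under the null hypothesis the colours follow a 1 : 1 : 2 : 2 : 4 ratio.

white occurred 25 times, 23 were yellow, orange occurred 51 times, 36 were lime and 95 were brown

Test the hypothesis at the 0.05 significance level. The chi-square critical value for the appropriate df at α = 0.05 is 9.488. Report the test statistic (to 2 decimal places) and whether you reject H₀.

2.99; do not reject

Ratio total = 10. Expected counts: 230×1/10 = 23, 230×1/10 = 23, 230×2/10 = 46, 230×2/10 = 46, 230×4/10 = 92.
white: (25 − 23)²/23 = 4/23 = 0.174
yellow: (23 − 23)²/23 = 0/23 = 0.000
orange: (51 − 46)²/46 = 25/46 = 0.543
lime: (36 − 46)²/46 = 100/46 = 2.174
brown: (95 − 92)²/92 = 9/92 = 0.098
Sum = 2.99
df = 4. Since 2.99 < 9.488, we do not reject H₀.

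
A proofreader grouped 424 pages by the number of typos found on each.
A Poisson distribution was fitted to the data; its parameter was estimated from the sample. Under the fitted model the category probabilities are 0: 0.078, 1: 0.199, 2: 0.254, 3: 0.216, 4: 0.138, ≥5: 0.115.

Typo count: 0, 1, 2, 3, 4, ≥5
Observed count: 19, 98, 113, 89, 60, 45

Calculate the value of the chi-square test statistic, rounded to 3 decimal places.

Expected counts E_i = n·p_i: 424×0.078 = 33.072, 424×0.199 = 84.376, 424×0.254 = 107.696, 424×0.216 = 91.584, 424×0.138 = 58.512, 424×0.115 = 48.76.
cat         O        E   (O−E)²/E
0          19   33.072     5.9876
1          98   84.376     2.1998
2         113  107.696     0.2612
3          89   91.584     0.0729
4          60   58.512     0.0378
≥5         45    48.76     0.2899
Sum = 8.849

8.849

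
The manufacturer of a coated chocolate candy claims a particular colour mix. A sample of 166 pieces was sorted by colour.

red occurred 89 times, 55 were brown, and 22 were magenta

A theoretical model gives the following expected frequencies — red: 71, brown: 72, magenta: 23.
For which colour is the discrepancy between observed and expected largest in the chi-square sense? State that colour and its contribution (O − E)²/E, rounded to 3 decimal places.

cat          O        E   (O−E)²/E
red         89       71     4.5634
brown       55       72     4.0139
magenta     22       23     0.0435
The largest term is for red: 4.563.

red, 4.563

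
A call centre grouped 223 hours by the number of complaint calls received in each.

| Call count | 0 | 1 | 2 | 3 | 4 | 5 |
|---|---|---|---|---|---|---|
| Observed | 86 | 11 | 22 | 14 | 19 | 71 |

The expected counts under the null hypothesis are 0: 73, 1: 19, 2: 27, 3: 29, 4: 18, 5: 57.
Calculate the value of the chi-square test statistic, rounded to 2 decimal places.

χ² = (86−73)²/73 + (11−19)²/19 + (22−27)²/27 + (14−29)²/29 + (19−18)²/18 + (71−57)²/57
   = 2.315 + 3.368 + 0.926 + 7.759 + 0.056 + 3.439
Sum = 17.86

17.86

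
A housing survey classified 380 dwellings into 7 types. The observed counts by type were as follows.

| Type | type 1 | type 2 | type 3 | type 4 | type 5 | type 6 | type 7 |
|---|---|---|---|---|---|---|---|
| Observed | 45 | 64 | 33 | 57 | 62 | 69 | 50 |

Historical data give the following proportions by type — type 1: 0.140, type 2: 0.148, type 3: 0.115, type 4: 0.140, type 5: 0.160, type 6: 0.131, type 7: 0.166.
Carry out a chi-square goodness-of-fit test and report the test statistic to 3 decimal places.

15.383

Expected counts E_i = n·p_i: 380×0.140 = 53.2, 380×0.148 = 56.24, 380×0.115 = 43.7, 380×0.140 = 53.2, 380×0.160 = 60.8, 380×0.131 = 49.78, 380×0.166 = 63.08.
χ² = (45−53.2)²/53.2 + (64−56.24)²/56.24 + (33−43.7)²/43.7 + (57−53.2)²/53.2 + (62−60.8)²/60.8 + (69−49.78)²/49.78 + (50−63.08)²/63.08
   = 1.2639 + 1.0707 + 2.6199 + 0.2714 + 0.0237 + 7.4208 + 2.7122
Sum = 15.383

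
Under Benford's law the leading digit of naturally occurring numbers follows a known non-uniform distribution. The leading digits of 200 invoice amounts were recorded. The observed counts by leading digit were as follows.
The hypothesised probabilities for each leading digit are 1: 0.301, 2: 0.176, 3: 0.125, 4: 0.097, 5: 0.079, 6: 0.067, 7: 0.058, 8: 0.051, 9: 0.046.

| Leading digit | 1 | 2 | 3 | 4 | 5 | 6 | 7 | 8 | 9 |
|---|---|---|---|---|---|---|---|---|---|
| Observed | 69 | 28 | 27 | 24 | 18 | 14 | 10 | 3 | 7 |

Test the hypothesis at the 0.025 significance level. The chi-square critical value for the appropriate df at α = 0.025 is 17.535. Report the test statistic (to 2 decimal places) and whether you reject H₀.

Expected counts E_i = n·p_i: 200×0.301 = 60.2, 200×0.176 = 35.2, 200×0.125 = 25, 200×0.097 = 19.4, 200×0.079 = 15.8, 200×0.067 = 13.4, 200×0.058 = 11.6, 200×0.051 = 10.2, 200×0.046 = 9.2.
χ² = (69−60.2)²/60.2 + (28−35.2)²/35.2 + (27−25)²/25 + (24−19.4)²/19.4 + (18−15.8)²/15.8 + (14−13.4)²/13.4 + (10−11.6)²/11.6 + (3−10.2)²/10.2 + (7−9.2)²/9.2
   = 1.286 + 1.473 + 0.160 + 1.091 + 0.306 + 0.027 + 0.221 + 5.082 + 0.526
Sum = 10.17
df = 8. Since 10.17 < 17.535, we do not reject H₀.

10.17; do not reject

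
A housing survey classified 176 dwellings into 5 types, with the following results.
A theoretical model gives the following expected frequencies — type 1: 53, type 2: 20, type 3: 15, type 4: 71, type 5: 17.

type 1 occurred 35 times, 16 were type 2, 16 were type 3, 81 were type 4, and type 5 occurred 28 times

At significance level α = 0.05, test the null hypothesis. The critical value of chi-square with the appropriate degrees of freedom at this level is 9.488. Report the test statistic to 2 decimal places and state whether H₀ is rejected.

cat         O        E   (O−E)²/E
type 1     35       53      6.113
type 2     16       20      0.800
type 3     16       15      0.067
type 4     81       71      1.408
type 5     28       17      7.118
Sum = 15.51
df = 4. Since 15.51 > 9.488, we reject H₀.

15.51; reject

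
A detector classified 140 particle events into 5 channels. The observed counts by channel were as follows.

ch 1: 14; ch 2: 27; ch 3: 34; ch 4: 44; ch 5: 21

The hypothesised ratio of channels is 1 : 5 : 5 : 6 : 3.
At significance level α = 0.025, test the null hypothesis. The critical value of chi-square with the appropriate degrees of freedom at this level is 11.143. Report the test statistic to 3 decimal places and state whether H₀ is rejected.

8.952; do not reject

Ratio total = 20. Expected counts: 140×1/20 = 7, 140×5/20 = 35, 140×5/20 = 35, 140×6/20 = 42, 140×3/20 = 21.
χ² = (14−7)²/7 + (27−35)²/35 + (34−35)²/35 + (44−42)²/42 + (21−21)²/21
   = 7.0000 + 1.8286 + 0.0286 + 0.0952 + 0.0000
Sum = 8.952
df = 4. Since 8.952 < 11.143, we do not reject H₀.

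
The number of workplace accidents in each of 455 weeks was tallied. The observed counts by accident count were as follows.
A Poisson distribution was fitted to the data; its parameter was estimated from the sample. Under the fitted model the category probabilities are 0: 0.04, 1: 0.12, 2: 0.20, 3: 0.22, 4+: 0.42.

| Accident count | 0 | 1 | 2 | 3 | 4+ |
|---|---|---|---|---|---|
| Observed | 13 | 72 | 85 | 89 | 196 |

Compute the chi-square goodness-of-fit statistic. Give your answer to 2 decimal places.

8.78

Expected counts E_i = n·p_i: 455×0.04 = 18.2, 455×0.12 = 54.6, 455×0.20 = 91, 455×0.22 = 100.1, 455×0.42 = 191.1.
cat         O        E   (O−E)²/E
0          13     18.2      1.486
1          72     54.6      5.545
2          85       91      0.396
3          89    100.1      1.231
4+        196    191.1      0.126
Sum = 8.78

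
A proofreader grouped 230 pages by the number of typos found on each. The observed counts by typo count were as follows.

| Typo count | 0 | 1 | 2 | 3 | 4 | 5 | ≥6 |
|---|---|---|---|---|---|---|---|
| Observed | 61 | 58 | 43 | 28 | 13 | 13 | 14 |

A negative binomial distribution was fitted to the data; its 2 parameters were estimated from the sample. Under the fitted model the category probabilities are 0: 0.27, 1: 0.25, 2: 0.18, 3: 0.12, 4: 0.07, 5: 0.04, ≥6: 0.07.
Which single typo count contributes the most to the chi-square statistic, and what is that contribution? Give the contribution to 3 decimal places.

Expected counts E_i = n·p_i: 230×0.27 = 62.1, 230×0.25 = 57.5, 230×0.18 = 41.4, 230×0.12 = 27.6, 230×0.07 = 16.1, 230×0.04 = 9.2, 230×0.07 = 16.1.
0: (61 − 62.1)²/62.1 = 1.21/62.1 = 0.0195
1: (58 − 57.5)²/57.5 = 0.25/57.5 = 0.0043
2: (43 − 41.4)²/41.4 = 2.56/41.4 = 0.0618
3: (28 − 27.6)²/27.6 = 0.16/27.6 = 0.0058
4: (13 − 16.1)²/16.1 = 9.61/16.1 = 0.5969
5: (13 − 9.2)²/9.2 = 14.44/9.2 = 1.5696
≥6: (14 − 16.1)²/16.1 = 4.41/16.1 = 0.2739
The largest term is for 5: 1.570.

5, 1.570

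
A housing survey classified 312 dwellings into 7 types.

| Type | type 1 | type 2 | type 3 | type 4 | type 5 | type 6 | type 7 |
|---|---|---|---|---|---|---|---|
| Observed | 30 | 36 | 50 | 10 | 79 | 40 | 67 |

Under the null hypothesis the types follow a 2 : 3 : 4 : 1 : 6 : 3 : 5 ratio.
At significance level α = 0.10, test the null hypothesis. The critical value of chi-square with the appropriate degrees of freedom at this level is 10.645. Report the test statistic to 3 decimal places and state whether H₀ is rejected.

Ratio total = 24. Expected counts: 312×2/24 = 26, 312×3/24 = 39, 312×4/24 = 52, 312×1/24 = 13, 312×6/24 = 78, 312×3/24 = 39, 312×5/24 = 65.
type 1: (30 − 26)²/26 = 16/26 = 0.6154
type 2: (36 − 39)²/39 = 9/39 = 0.2308
type 3: (50 − 52)²/52 = 4/52 = 0.0769
type 4: (10 − 13)²/13 = 9/13 = 0.6923
type 5: (79 − 78)²/78 = 1/78 = 0.0128
type 6: (40 − 39)²/39 = 1/39 = 0.0256
type 7: (67 − 65)²/65 = 4/65 = 0.0615
Sum = 1.715
df = 6. Since 1.715 < 10.645, we do not reject H₀.

1.715; do not reject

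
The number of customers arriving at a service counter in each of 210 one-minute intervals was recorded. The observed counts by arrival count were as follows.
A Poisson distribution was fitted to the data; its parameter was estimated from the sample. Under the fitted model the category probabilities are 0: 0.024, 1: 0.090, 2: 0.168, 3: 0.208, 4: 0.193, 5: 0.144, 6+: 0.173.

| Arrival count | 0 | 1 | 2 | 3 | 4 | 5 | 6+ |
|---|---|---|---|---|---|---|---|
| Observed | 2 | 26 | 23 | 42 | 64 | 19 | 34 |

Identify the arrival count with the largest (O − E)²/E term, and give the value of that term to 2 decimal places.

Expected counts E_i = n·p_i: 210×0.024 = 5.04, 210×0.090 = 18.9, 210×0.168 = 35.28, 210×0.208 = 43.68, 210×0.193 = 40.53, 210×0.144 = 30.24, 210×0.173 = 36.33.
0: (2 − 5.04)²/5.04 = 9.2416/5.04 = 1.834
1: (26 − 18.9)²/18.9 = 50.41/18.9 = 2.667
2: (23 − 35.28)²/35.28 = 150.7984/35.28 = 4.274
3: (42 − 43.68)²/43.68 = 2.8224/43.68 = 0.065
4: (64 − 40.53)²/40.53 = 550.8409/40.53 = 13.591
5: (19 − 30.24)²/30.24 = 126.3376/30.24 = 4.178
6+: (34 − 36.33)²/36.33 = 5.4289/36.33 = 0.149
The largest term is for 4: 13.59.

4, 13.59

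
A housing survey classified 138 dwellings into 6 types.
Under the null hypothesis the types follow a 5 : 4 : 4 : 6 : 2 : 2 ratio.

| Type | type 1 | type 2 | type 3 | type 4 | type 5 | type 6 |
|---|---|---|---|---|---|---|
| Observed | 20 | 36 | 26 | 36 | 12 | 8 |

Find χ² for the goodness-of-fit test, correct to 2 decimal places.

Ratio total = 23. Expected counts: 138×5/23 = 30, 138×4/23 = 24, 138×4/23 = 24, 138×6/23 = 36, 138×2/23 = 12, 138×2/23 = 12.
type 1: (20 − 30)²/30 = 100/30 = 3.333
type 2: (36 − 24)²/24 = 144/24 = 6.000
type 3: (26 − 24)²/24 = 4/24 = 0.167
type 4: (36 − 36)²/36 = 0/36 = 0.000
type 5: (12 − 12)²/12 = 0/12 = 0.000
type 6: (8 − 12)²/12 = 16/12 = 1.333
Sum = 10.83

10.83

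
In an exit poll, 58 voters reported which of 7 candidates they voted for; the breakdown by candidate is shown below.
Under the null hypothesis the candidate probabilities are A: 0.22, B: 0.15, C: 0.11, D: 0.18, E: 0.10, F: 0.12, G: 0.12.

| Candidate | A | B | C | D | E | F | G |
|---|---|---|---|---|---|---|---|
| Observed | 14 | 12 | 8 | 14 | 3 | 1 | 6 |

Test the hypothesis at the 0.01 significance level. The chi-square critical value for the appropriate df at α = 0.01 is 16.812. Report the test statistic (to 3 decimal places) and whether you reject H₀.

Expected counts E_i = n·p_i: 58×0.22 = 12.76, 58×0.15 = 8.7, 58×0.11 = 6.38, 58×0.18 = 10.44, 58×0.10 = 5.8, 58×0.12 = 6.96, 58×0.12 = 6.96.
χ² = (14−12.76)²/12.76 + (12−8.7)²/8.7 + (8−6.38)²/6.38 + (14−10.44)²/10.44 + (3−5.8)²/5.8 + (1−6.96)²/6.96 + (6−6.96)²/6.96
   = 0.1205 + 1.2517 + 0.4113 + 1.2139 + 1.3517 + 5.1037 + 0.1324
Sum = 9.585
df = 6. Since 9.585 < 16.812, we do not reject H₀.

9.585; do not reject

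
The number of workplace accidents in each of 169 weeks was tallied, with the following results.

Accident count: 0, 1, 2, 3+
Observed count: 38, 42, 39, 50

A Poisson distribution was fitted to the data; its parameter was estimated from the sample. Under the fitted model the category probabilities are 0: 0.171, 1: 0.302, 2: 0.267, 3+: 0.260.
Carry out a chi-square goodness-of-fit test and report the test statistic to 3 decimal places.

Expected counts E_i = n·p_i: 169×0.171 = 28.899, 169×0.302 = 51.038, 169×0.267 = 45.123, 169×0.260 = 43.94.
χ² = (38−28.899)²/28.899 + (42−51.038)²/51.038 + (39−45.123)²/45.123 + (50−43.94)²/43.94
   = 2.8661 + 1.6005 + 0.8309 + 0.8358
Sum = 6.133

6.133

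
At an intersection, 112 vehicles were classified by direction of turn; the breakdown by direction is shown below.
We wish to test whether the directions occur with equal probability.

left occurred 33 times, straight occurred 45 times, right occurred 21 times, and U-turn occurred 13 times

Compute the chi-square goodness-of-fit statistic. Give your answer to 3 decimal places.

21.000

Under H₀ each category has probability 1/4, so each expected count is 112/4 = 28.
left: (33 − 28)²/28 = 25/28 = 0.8929
straight: (45 − 28)²/28 = 289/28 = 10.3214
right: (21 − 28)²/28 = 49/28 = 1.7500
U-turn: (13 − 28)²/28 = 225/28 = 8.0357
Sum = 21.000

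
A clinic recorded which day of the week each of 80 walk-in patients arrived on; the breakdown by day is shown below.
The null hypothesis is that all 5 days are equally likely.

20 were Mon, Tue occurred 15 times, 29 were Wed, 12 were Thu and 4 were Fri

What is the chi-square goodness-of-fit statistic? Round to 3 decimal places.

Expected count for each of the 5 categories: 80/5 = 16.
cat         O        E   (O−E)²/E
Mon        20       16     1.0000
Tue        15       16     0.0625
Wed        29       16    10.5625
Thu        12       16     1.0000
Fri         4       16     9.0000
Sum = 21.625

21.625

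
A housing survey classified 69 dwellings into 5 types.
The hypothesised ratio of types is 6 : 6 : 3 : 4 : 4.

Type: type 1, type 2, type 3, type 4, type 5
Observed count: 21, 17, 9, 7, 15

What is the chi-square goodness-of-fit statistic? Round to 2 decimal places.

3.39

Ratio total = 23. Expected counts: 69×6/23 = 18, 69×6/23 = 18, 69×3/23 = 9, 69×4/23 = 12, 69×4/23 = 12.
χ² = (21−18)²/18 + (17−18)²/18 + (9−9)²/9 + (7−12)²/12 + (15−12)²/12
   = 0.500 + 0.056 + 0.000 + 2.083 + 0.750
Sum = 3.39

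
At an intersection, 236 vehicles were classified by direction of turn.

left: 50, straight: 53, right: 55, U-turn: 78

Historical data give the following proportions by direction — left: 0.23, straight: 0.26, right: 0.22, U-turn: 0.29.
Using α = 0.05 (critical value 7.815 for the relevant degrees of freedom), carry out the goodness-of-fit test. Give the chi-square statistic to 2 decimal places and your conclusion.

2.99; do not reject

Expected counts E_i = n·p_i: 236×0.23 = 54.28, 236×0.26 = 61.36, 236×0.22 = 51.92, 236×0.29 = 68.44.
χ² = (50−54.28)²/54.28 + (53−61.36)²/61.36 + (55−51.92)²/51.92 + (78−68.44)²/68.44
   = 0.337 + 1.139 + 0.183 + 1.335
Sum = 2.99
df = 3. Since 2.99 < 7.815, we do not reject H₀.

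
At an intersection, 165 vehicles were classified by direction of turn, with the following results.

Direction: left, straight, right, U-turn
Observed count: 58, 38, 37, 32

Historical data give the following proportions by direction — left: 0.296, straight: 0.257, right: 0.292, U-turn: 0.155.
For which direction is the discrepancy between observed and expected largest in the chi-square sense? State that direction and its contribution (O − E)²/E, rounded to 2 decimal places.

Expected counts E_i = n·p_i: 165×0.296 = 48.84, 165×0.257 = 42.405, 165×0.292 = 48.18, 165×0.155 = 25.575.
χ² = (58−48.84)²/48.84 + (38−42.405)²/42.405 + (37−48.18)²/48.18 + (32−25.575)²/25.575
   = 1.718 + 0.458 + 2.594 + 1.614
The largest term is for right: 2.59.

right, 2.59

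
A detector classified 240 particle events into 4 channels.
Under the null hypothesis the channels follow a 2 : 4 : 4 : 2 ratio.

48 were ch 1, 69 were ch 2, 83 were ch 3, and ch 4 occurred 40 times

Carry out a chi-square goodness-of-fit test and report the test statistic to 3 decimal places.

Ratio total = 12. Expected counts: 240×2/12 = 40, 240×4/12 = 80, 240×4/12 = 80, 240×2/12 = 40.
ch 1: (48 − 40)²/40 = 64/40 = 1.6000
ch 2: (69 − 80)²/80 = 121/80 = 1.5125
ch 3: (83 − 80)²/80 = 9/80 = 0.1125
ch 4: (40 − 40)²/40 = 0/40 = 0.0000
Sum = 3.225

3.225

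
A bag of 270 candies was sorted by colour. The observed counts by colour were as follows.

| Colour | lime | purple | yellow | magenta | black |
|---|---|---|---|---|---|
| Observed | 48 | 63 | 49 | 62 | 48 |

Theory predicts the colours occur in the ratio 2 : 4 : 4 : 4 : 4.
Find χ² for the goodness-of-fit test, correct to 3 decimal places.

Ratio total = 18. Expected counts: 270×2/18 = 30, 270×4/18 = 60, 270×4/18 = 60, 270×4/18 = 60, 270×4/18 = 60.
cat          O        E   (O−E)²/E
lime        48       30    10.8000
purple      63       60     0.1500
yellow      49       60     2.0167
magenta     62       60     0.0667
black       48       60     2.4000
Sum = 15.433

15.433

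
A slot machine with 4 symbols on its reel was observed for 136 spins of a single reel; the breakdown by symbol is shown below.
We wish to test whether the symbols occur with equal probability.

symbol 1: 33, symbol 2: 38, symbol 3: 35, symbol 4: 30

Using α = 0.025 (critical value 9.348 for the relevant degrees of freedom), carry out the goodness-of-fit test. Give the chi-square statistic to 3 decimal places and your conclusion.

Expected count for each of the 4 categories: 136/4 = 34.
χ² = (33−34)²/34 + (38−34)²/34 + (35−34)²/34 + (30−34)²/34
   = 0.0294 + 0.4706 + 0.0294 + 0.4706
Sum = 1.000
df = 3. Since 1.000 < 9.348, we do not reject H₀.

1.000; do not reject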